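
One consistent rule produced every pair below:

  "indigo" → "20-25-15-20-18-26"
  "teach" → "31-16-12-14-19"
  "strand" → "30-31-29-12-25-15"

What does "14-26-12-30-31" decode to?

i is letter #9 and maps to 20: an offset of 11. Letters become their 1-based position plus 11 (so a→12, b→13, …).
Decoding 14-26-12-30-31: 14→(14−11)÷1=3=c, 26→(26−11)÷1=15=o, 12→(12−11)÷1=1=a, 30→(30−11)÷1=19=s, 31→(31−11)÷1=20=t.

coast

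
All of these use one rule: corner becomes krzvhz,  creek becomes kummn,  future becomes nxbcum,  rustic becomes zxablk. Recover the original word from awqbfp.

Shifts by position in corner: pos 0: c→k (+8), pos 1: o→r (+3), pos 2: r→z (+8), pos 3: n→v (+8), pos 4: e→h (+3), pos 5: r→z (+8) — repeating every 3. The shifts repeat in a cycle of length 3: positions 0,1,… shift by +8, +3, +8, then the pattern repeats.
Undoing it on awqbfp: a−8=s, w−3=t, q−8=i, b−8=t, f−3=c, p−8=h.

stitch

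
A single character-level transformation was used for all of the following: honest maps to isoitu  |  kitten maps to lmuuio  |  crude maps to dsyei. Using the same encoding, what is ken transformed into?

lio

The rule splits by letter class: vowels +4, consonants +1.
For ken: k(cons)+1=l, e(vowel)+4=i, n(cons)+1=o.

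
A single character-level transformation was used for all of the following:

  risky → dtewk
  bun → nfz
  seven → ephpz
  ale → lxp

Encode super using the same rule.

The shift depends on letter class: consonant r→d is +12, but vowel i→t is +11. Two shifts are in play — +11 for a/e/i/o/u, +12 for every other letter.
Applying it to super: s(cons)+12=e, u(vowel)+11=f, p(cons)+12=b, e(vowel)+11=p, r(cons)+12=d.

efbpd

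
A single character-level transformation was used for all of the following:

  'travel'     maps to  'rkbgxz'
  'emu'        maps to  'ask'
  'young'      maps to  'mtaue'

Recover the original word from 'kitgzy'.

The output letters match the input read backwards, each shifted +6: travel reversed is levart. Two steps: reverse the string, then apply a Caesar shift of +6.
Reversing it on kitgzy: shift back: k−6=e, i−6=c, t−6=n, g−6=a, z−6=t, y−6=s → ecnats; then reverse → stance.

stance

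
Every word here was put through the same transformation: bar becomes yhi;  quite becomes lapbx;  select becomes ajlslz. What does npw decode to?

Two steps: reverse the string, then apply a Caesar shift of +7.
Reversing it on npw: shift back: n−7=g, p−7=i, w−7=p → gip; then reverse → pig.

pig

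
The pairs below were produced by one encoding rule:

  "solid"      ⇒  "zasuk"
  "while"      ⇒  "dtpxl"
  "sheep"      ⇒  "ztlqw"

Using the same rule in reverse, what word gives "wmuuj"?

panic

Shifts by position in solid: pos 0: s→z (+7), pos 1: o→a (+12), pos 2: l→s (+7), pos 3: i→u (+12) — repeating every 2. The shifts repeat in a cycle of length 2: positions 0,1,… shift by +7, +12, then the pattern repeats.
Decoding wmuuj: w−7=p, m−12=a, u−7=n, u−12=i, j−7=c.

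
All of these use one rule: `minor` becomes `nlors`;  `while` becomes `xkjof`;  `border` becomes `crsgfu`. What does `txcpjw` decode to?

It's a Vigenère-style cipher with numeric key [1,3]: position i shifts by key[i mod 2].
Reversing it on txcpjw: t−1=s, x−3=u, c−1=b, p−3=m, j−1=i, w−3=t.

submit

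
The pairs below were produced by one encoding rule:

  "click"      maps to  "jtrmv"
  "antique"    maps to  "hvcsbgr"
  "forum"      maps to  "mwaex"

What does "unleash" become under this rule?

In click: c→j is +7, l→t is +8, i→r is +9, c→m is +10 — the shift increases by 1 each position. Letter i (0-indexed) is shifted by i+7, so successive shifts are 7, 8, 9, ….
For unleash: u+7=b, n+8=v, l+9=u, e+10=o, a+11=l, s+12=e, h+13=u.

bvuoleu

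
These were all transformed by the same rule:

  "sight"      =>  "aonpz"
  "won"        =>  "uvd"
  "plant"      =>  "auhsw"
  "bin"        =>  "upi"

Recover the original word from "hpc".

via

The word is reversed, then every letter is shifted forward by 7.
Undoing it on hpc: shift back: h−7=a, p−7=i, c−7=v → aiv; then reverse → via.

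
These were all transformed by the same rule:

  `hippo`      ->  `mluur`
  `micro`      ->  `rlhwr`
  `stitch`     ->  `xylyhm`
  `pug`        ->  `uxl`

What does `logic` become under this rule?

Vowels shift forward by 3 and consonants shift forward by 5.
For logic: l(cons)+5=q, o(vowel)+3=r, g(cons)+5=l, i(vowel)+3=l, c(cons)+5=h.

qrllh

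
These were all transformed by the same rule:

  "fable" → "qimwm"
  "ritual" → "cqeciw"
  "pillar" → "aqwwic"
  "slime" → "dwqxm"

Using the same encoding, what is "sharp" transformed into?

dsica

The shift depends on letter class: consonant f→q is +11, but vowel a→i is +8. The rule splits by letter class: vowels +8, consonants +11.
On sharp: s(cons)+11=d, h(cons)+11=s, a(vowel)+8=i, r(cons)+11=c, p(cons)+11=a.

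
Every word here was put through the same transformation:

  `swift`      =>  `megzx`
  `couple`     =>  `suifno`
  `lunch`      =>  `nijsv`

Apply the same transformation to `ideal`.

s(18)→m(12) and w(22)→e(4) fit y≡11x+22 (mod 26); the inverse of 11 mod 26 is 19. Treating letters as 0–25, the rule is x ↦ 11x + 22 (mod 26).
For ideal: i(8)→11·8+22≡6=g; d(3)→11·3+22≡3=d; e(4)→11·4+22≡14=o; a(0)→11·0+22≡22=w; l(11)→11·11+22≡13=n (all mod 26).

gdown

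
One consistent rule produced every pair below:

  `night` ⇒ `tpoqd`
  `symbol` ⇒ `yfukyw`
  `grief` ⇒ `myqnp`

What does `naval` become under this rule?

In night: n→t is +6, i→p is +7, g→o is +8, h→q is +9 — the shift increases by 1 each position. Each letter shifts forward by (position + 6), i.e. 6, 7, 8, … — the shift grows by one for each successive letter.
For naval: n+6=t, a+7=h, v+8=d, a+9=j, l+10=v.

thdjv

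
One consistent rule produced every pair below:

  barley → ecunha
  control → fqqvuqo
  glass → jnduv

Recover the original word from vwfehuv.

success

Shifts by position in barley: pos 0: b→e (+3), pos 1: a→c (+2), pos 2: r→u (+3), pos 3: l→n (+2) — repeating every 2. It's a Vigenère-style cipher with numeric key [3,2]: position i shifts by key[i mod 2].
Reversing it on vwfehuv: v−3=s, w−2=u, f−3=c, e−2=c, h−3=e, u−2=s, v−3=s.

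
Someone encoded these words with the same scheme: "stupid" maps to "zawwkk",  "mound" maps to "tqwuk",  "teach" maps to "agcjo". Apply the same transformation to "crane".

jycug

The rule splits by letter class: vowels +2, consonants +7.
On crane: c(cons)+7=j, r(cons)+7=y, a(vowel)+2=c, n(cons)+7=u, e(vowel)+2=g.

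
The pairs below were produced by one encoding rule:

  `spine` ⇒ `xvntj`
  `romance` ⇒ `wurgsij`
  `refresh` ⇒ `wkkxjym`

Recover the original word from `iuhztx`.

Shifts by position in spine: pos 0: s→x (+5), pos 1: p→v (+6), pos 2: i→n (+5), pos 3: n→t (+6) — repeating every 2. A repeating key of period 2 is used — shifts +5, +6 over and over.
Decoding iuhztx: i−5=d, u−6=o, h−5=c, z−6=t, t−5=o, x−6=r.

doctor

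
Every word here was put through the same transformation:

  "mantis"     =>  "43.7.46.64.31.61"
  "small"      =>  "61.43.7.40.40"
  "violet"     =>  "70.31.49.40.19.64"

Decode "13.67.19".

cue

With a=1..z=26, the number is 3·pos + 4.
Reversing it on 13.67.19: 13→(13−4)÷3=3=c, 67→(67−4)÷3=21=u, 19→(19−4)÷3=5=e.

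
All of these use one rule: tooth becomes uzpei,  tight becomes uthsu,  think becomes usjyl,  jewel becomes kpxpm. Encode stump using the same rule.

tevxq

Shifts by position in tooth: pos 0: t→u (+1), pos 1: o→z (+11), pos 2: o→p (+1), pos 3: t→e (+11) — repeating every 2. A repeating key of period 2 is used — shifts +1, +11 over and over.
Applying it to stump: s+1=t, t+11=e, u+1=v, m+11=x, p+1=q.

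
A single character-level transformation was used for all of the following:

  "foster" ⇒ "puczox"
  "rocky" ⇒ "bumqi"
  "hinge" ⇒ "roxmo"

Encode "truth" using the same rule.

The shifts repeat in a cycle of length 2: positions 0,1,… shift by +10, +6, then the pattern repeats.
On truth: t+10=d, r+6=x, u+10=e, t+6=z, h+10=r.

dxezr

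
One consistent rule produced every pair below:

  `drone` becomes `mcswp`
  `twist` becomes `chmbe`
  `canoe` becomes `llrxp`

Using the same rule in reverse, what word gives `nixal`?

Shifts by position in drone: pos 0: d→m (+9), pos 1: r→c (+11), pos 2: o→s (+4), pos 3: n→w (+9), pos 4: e→p (+11) — repeating every 3. It's a Vigenère-style cipher with numeric key [9,11,4]: position i shifts by key[i mod 3].
Decoding nixal: n−9=e, i−11=x, x−4=t, a−9=r, l−11=a.

extra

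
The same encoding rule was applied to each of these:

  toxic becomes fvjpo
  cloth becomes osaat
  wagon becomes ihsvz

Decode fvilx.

It's a Vigenère-style cipher with numeric key [12,7]: position i shifts by key[i mod 2].
Decoding fvilx: f−12=t, v−7=o, i−12=w, l−7=e, x−12=l.

towel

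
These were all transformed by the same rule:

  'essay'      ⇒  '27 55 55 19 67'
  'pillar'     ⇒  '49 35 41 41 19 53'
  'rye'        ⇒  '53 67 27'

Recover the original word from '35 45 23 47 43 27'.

e(#5)→27 and s(#19)→55: differences scale by 2, so n = 2·pos + 17. The formula is n = 2×(alphabet index, a=1) + 17.
Reversing it on 35 45 23 47 43 27: 35→(35−17)÷2=9=i, 45→(45−17)÷2=14=n, 23→(23−17)÷2=3=c, 47→(47−17)÷2=15=o, 43→(43−17)÷2=13=m, 27→(27−17)÷2=5=e.

income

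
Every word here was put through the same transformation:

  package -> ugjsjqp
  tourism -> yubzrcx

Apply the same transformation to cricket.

The shift increases by 1 at each position, starting from +5: 5, 6, 7, ….
Applying it to cricket: c+5=h, r+6=x, i+7=p, c+8=k, k+9=t, e+10=o, t+11=e.

hxpktoe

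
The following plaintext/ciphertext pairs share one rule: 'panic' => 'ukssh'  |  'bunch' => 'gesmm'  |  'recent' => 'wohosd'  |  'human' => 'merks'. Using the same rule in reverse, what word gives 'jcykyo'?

estate

It's a Vigenère-style cipher with numeric key [5,10]: position i shifts by key[i mod 2].
Undoing it on jcykyo: j−5=e, c−10=s, y−5=t, k−10=a, y−5=t, o−10=e.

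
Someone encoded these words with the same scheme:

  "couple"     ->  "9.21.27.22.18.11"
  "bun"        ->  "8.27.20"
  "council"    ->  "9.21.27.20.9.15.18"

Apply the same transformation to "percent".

Letters become their 1-based position plus 6 (so a→7, b→8, …).
Applying it to percent: p=16→22, e=5→11, r=18→24, c=3→9, e=5→11, n=14→20, t=20→26.

22.11.24.9.11.20.26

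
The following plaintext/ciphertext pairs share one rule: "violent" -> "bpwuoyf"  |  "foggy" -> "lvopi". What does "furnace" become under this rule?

lbzwknq

In violent: v→b is +6, i→p is +7, o→w is +8, l→u is +9 — the shift increases by 1 each position. Each letter shifts forward by (position + 6), i.e. 6, 7, 8, … — the shift grows by one for each successive letter.
Applying it to furnace: f+6=l, u+7=b, r+8=z, n+9=w, a+10=k, c+11=n, e+12=q.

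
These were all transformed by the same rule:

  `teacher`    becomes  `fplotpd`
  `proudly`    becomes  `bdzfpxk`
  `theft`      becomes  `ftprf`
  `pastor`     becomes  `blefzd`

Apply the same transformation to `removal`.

The shift depends on letter class: consonant t→f is +12, but vowel e→p is +11. Two shifts are in play — +11 for a/e/i/o/u, +12 for every other letter.
For removal: r(cons)+12=d, e(vowel)+11=p, m(cons)+12=y, o(vowel)+11=z, v(cons)+12=h, a(vowel)+11=l, l(cons)+12=x.

dpyzhlx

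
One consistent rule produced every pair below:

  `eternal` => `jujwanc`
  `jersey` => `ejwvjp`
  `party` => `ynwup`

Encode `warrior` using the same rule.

e(4)→j(9) and t(19)→u(20) fit y≡25x+13 (mod 26); the inverse of 25 mod 26 is 25. This is an affine cipher: with a=0,…,z=25, each position x becomes (25x+13) mod 26.
On warrior: w(22)→25·22+13≡17=r; a(0)→25·0+13≡13=n; r(17)→25·17+13≡22=w; r(17)→25·17+13≡22=w; i(8)→25·8+13≡5=f; o(14)→25·14+13≡25=z; r(17)→25·17+13≡22=w (all mod 26).

rnwwfzw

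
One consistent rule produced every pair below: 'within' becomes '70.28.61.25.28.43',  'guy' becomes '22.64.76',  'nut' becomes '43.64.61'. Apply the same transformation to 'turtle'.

With a=1..z=26, the number is 3·pos + 1.
On turtle: t=20→61, u=21→64, r=18→55, t=20→61, l=12→37, e=5→16.

61.64.55.61.37.16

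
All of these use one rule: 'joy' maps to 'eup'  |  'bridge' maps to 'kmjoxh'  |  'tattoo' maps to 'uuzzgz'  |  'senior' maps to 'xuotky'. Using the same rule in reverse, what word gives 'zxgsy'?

Two steps: reverse the string, then apply a Caesar shift of +6.
Decoding zxgsy: shift back: z−6=t, x−6=r, g−6=a, s−6=m, y−6=s → trams; then reverse → smart.

smart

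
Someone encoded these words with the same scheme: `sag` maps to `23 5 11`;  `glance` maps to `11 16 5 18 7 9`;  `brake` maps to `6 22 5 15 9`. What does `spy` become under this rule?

Each letter is replaced by its alphabet position (a=1..z=26) + 4.
For spy: s=19→23, p=16→20, y=25→29.

23 20 29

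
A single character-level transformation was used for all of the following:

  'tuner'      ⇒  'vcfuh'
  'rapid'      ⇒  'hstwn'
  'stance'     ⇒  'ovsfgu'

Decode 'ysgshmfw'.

macaroni

Treating letters as 0–25, the rule is x ↦ 7x + 18 (mod 26).
Decoding ysgshmfw: y(24)→15·(24−18)≡12=m; s(18)→15·(18−18)≡0=a; g(6)→15·(6−18)≡2=c; s(18)→15·(18−18)≡0=a; h(7)→15·(7−18)≡17=r; m(12)→15·(12−18)≡14=o; f(5)→15·(5−18)≡13=n; w(22)→15·(22−18)≡8=i (all mod 26).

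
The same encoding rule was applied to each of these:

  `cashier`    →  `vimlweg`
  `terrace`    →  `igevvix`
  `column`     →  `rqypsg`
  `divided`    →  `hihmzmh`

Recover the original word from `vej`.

far

The output letters match the input read backwards, each shifted +4: cashier reversed is reihsac. Two steps: reverse the string, then apply a Caesar shift of +4.
Undoing it on vej: shift back: v−4=r, e−4=a, j−4=f → raf; then reverse → far.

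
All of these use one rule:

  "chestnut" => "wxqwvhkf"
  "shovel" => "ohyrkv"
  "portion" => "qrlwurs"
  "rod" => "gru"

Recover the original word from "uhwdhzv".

sweater

The output letters match the input read backwards, each shifted +3: chestnut reversed is tuntsehc. Two steps: reverse the string, then apply a Caesar shift of +3.
Reversing it on uhwdhzv: shift back: u−3=r, h−3=e, w−3=t, d−3=a, h−3=e, z−3=w, v−3=s → retaews; then reverse → sweater.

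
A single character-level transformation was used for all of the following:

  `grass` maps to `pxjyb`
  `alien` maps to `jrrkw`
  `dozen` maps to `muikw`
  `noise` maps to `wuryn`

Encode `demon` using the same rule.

Shifts by position in grass: pos 0: g→p (+9), pos 1: r→x (+6), pos 2: a→j (+9), pos 3: s→y (+6) — repeating every 2. The shifts repeat in a cycle of length 2: positions 0,1,… shift by +9, +6, then the pattern repeats.
On demon: d+9=m, e+6=k, m+9=v, o+6=u, n+9=w.

mkvuw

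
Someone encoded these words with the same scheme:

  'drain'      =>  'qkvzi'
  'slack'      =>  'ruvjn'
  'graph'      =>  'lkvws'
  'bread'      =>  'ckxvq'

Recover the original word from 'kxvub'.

d(3)→q(16) and r(17)→k(10) fit y≡7x+21 (mod 26); the inverse of 7 mod 26 is 15. Each letter's alphabet position (a=0..z=25) is mapped through 7·x+21 mod 26 — an affine cipher.
Undoing it on kxvub: k(10)→15·(10−21)≡17=r; x(23)→15·(23−21)≡4=e; v(21)→15·(21−21)≡0=a; u(20)→15·(20−21)≡11=l; b(1)→15·(1−21)≡12=m (all mod 26).

realm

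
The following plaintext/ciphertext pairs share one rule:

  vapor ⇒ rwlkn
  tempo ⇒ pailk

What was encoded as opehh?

Compare letters: v→r is +22, a→w is +22, p→l is +22 — a constant shift. It's a constant shift of +22 (ROT22).
Undoing it on opehh: o−22=s, p−22=t, e−22=i, h−22=l, h−22=l.

still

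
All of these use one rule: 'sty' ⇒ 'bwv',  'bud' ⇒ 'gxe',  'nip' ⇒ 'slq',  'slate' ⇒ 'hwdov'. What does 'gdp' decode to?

mad

The output letters match the input read backwards, each shifted +3: sty reversed is yts. The word is reversed, then every letter is shifted forward by 3.
Undoing it on gdp: shift back: g−3=d, d−3=a, p−3=m → dam; then reverse → mad.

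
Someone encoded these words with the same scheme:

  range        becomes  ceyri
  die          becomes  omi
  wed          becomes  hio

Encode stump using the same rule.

The shift depends on letter class: consonant r→c is +11, but vowel a→e is +4. The rule splits by letter class: vowels +4, consonants +11.
On stump: s(cons)+11=d, t(cons)+11=e, u(vowel)+4=y, m(cons)+11=x, p(cons)+11=a.

deyxa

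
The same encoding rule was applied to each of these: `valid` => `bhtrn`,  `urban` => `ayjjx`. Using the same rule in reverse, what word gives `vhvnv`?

In valid: v→b is +6, a→h is +7, l→t is +8, i→r is +9 — the shift increases by 1 each position. Each letter shifts forward by (position + 6), i.e. 6, 7, 8, … — the shift grows by one for each successive letter.
Undoing it on vhvnv: v−6=p, h−7=a, v−8=n, n−9=e, v−10=l.

panel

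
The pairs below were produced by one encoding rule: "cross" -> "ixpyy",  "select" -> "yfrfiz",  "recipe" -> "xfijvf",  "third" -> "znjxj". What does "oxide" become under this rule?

pdjjf

The shift depends on letter class: consonant c→i is +6, but vowel o→p is +1. Vowels shift forward by 1 and consonants shift forward by 6.
On oxide: o(vowel)+1=p, x(cons)+6=d, i(vowel)+1=j, d(cons)+6=j, e(vowel)+1=f.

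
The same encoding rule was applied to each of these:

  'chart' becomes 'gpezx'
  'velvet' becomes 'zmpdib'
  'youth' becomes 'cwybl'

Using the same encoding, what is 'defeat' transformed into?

hmjmeb

Shifts by position in chart: pos 0: c→g (+4), pos 1: h→p (+8), pos 2: a→e (+4), pos 3: r→z (+8) — repeating every 2. The shifts repeat in a cycle of length 2: positions 0,1,… shift by +4, +8, then the pattern repeats.
On defeat: d+4=h, e+8=m, f+4=j, e+8=m, a+4=e, t+8=b.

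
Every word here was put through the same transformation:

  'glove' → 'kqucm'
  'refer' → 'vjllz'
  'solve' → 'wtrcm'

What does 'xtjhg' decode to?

today

In glove: g→k is +4, l→q is +5, o→u is +6, v→c is +7 — the shift increases by 1 each position. The shift increases by 1 at each position, starting from +4: 4, 5, 6, ….
Decoding xtjhg: x−4=t, t−5=o, j−6=d, h−7=a, g−8=y.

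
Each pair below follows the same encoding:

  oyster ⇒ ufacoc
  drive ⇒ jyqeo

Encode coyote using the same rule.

ivgxdp

In oyster: o→u is +6, y→f is +7, s→a is +8, t→c is +9 — the shift increases by 1 each position. The shift increases by 1 at each position, starting from +6: 6, 7, 8, ….
On coyote: c+6=i, o+7=v, y+8=g, o+9=x, t+10=d, e+11=p.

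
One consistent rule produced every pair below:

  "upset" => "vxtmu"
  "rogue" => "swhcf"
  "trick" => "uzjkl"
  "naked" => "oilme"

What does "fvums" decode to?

Shifts by position in upset: pos 0: u→v (+1), pos 1: p→x (+8), pos 2: s→t (+1), pos 3: e→m (+8) — repeating every 2. A repeating key of period 2 is used — shifts +1, +8 over and over.
Reversing it on fvums: f−1=e, v−8=n, u−1=t, m−8=e, s−1=r.

enter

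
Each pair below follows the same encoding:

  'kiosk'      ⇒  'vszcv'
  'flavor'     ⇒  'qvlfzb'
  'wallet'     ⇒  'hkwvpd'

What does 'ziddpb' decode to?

Shifts by position in kiosk: pos 0: k→v (+11), pos 1: i→s (+10), pos 2: o→z (+11), pos 3: s→c (+10) — repeating every 2. It's a Vigenère-style cipher with numeric key [11,10]: position i shifts by key[i mod 2].
Decoding ziddpb: z−11=o, i−10=y, d−11=s, d−10=t, p−11=e, b−10=r.

oyster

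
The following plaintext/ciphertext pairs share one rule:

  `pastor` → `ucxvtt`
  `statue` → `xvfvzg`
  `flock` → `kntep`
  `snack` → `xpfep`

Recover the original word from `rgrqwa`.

Shifts by position in pastor: pos 0: p→u (+5), pos 1: a→c (+2), pos 2: s→x (+5), pos 3: t→v (+2) — repeating every 2. The shifts repeat in a cycle of length 2: positions 0,1,… shift by +5, +2, then the pattern repeats.
Reversing it on rgrqwa: r−5=m, g−2=e, r−5=m, q−2=o, w−5=r, a−2=y.

memory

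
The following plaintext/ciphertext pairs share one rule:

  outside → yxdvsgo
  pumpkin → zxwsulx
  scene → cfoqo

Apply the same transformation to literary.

Shifts by position in outside: pos 0: o→y (+10), pos 1: u→x (+3), pos 2: t→d (+10), pos 3: s→v (+3) — repeating every 2. The shifts repeat in a cycle of length 2: positions 0,1,… shift by +10, +3, then the pattern repeats.
Applying it to literary: l+10=v, i+3=l, t+10=d, e+3=h, r+10=b, a+3=d, r+10=b, y+3=b.

vldhbdbb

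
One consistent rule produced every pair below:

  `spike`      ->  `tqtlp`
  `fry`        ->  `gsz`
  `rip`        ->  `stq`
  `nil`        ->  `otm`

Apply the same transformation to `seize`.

tptap

The shift depends on letter class: consonant s→t is +1, but vowel i→t is +11. Vowels shift forward by 11 and consonants shift forward by 1.
For seize: s(cons)+1=t, e(vowel)+11=p, i(vowel)+11=t, z(cons)+1=a, e(vowel)+11=p.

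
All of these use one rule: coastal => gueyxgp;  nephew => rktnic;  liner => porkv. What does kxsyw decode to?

gross

Shifts by position in coastal: pos 0: c→g (+4), pos 1: o→u (+6), pos 2: a→e (+4), pos 3: s→y (+6) — repeating every 2. The shifts repeat in a cycle of length 2: positions 0,1,… shift by +4, +6, then the pattern repeats.
Reversing it on kxsyw: k−4=g, x−6=r, s−4=o, y−6=s, w−4=s.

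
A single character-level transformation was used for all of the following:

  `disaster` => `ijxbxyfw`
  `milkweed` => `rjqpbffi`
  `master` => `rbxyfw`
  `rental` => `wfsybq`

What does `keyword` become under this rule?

Vowels shift forward by 1 and consonants shift forward by 5.
On keyword: k(cons)+5=p, e(vowel)+1=f, y(cons)+5=d, w(cons)+5=b, o(vowel)+1=p, r(cons)+5=w, d(cons)+5=i.

pfdbpwi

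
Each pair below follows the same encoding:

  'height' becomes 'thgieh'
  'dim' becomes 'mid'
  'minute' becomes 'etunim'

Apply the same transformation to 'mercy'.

ycrem

The output letters match the input read backwards: height reversed is thgieh. It's just the letters in reverse order.
Applying it to mercy: reverse → ycrem.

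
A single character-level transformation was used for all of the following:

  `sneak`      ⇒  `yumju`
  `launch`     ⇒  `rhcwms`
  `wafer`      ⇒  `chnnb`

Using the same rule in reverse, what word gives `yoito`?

In sneak: s→y is +6, n→u is +7, e→m is +8, a→j is +9 — the shift increases by 1 each position. Letter i (0-indexed) is shifted by i+6, so successive shifts are 6, 7, 8, ….
Reversing it on yoito: y−6=s, o−7=h, i−8=a, t−9=k, o−10=e.

shake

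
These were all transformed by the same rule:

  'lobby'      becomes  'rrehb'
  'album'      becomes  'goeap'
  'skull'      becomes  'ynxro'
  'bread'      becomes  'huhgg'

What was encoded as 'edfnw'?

yacht

Shifts by position in lobby: pos 0: l→r (+6), pos 1: o→r (+3), pos 2: b→e (+3), pos 3: b→h (+6), pos 4: y→b (+3) — repeating every 3. The shifts repeat in a cycle of length 3: positions 0,1,… shift by +6, +3, +3, then the pattern repeats.
Undoing it on edfnw: e−6=y, d−3=a, f−3=c, n−6=h, w−3=t.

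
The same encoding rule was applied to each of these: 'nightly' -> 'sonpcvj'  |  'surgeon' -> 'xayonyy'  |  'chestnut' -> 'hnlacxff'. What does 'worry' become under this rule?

buyzh

In nightly: n→s is +5, i→o is +6, g→n is +7, h→p is +8 — the shift increases by 1 each position. Letter i (0-indexed) is shifted by i+5, so successive shifts are 5, 6, 7, ….
On worry: w+5=b, o+6=u, r+7=y, r+8=z, y+9=h.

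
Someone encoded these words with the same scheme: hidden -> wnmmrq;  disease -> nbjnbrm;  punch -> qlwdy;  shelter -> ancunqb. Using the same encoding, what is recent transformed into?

The word is reversed, then every letter is shifted forward by 9.
For recent: reverse → tnecer; then shift: t+9=c, n+9=w, e+9=n, c+9=l, e+9=n, r+9=a.

cwnlna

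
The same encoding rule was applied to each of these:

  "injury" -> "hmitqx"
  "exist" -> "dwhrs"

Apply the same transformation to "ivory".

Compare letters: i→h is +25, n→m is +25, j→i is +25 — a constant shift. It's a constant shift of +25 (ROT25).
On ivory: i+25=h, v+25=u, o+25=n, r+25=q, y+25=x.

hunqx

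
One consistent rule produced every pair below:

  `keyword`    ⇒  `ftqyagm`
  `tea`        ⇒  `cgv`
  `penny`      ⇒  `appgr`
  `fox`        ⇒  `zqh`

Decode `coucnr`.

The word is reversed, then every letter is shifted forward by 2.
Reversing it on coucnr: shift back: c−2=a, o−2=m, u−2=s, c−2=a, n−2=l, r−2=p → amsalp; then reverse → plasma.

plasma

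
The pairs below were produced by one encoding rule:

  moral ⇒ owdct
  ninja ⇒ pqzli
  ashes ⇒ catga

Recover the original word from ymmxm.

weave

Shifts by position in moral: pos 0: m→o (+2), pos 1: o→w (+8), pos 2: r→d (+12), pos 3: a→c (+2), pos 4: l→t (+8) — repeating every 3. A repeating key of period 3 is used — shifts +2, +8, +12 over and over.
Reversing it on ymmxm: y−2=w, m−8=e, m−12=a, x−2=v, m−8=e.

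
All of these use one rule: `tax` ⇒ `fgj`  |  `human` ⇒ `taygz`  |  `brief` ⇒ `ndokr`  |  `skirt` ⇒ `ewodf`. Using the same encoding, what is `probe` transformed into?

Vowels shift forward by 6 and consonants shift forward by 12.
For probe: p(cons)+12=b, r(cons)+12=d, o(vowel)+6=u, b(cons)+12=n, e(vowel)+6=k.

bdunk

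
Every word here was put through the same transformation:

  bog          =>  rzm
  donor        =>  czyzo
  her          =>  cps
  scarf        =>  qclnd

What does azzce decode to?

The word is reversed, then every letter is shifted forward by 11.
Reversing it on azzce: shift back: a−11=p, z−11=o, z−11=o, c−11=r, e−11=t → poort; then reverse → troop.

troop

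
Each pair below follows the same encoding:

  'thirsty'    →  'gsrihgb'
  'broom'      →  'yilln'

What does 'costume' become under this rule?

This is the alphabet-reversal cipher (Atbash): a becomes z, b becomes y, etc.
On costume: c↔x, o↔l, s↔h, t↔g, u↔f, m↔n, e↔v.

xlhgfnv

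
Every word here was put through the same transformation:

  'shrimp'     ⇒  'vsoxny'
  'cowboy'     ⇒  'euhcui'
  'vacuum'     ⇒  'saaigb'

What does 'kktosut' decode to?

nominee

Read the word backwards and shift each letter +6.
Decoding kktosut: shift back: k−6=e, k−6=e, t−6=n, o−6=i, s−6=m, u−6=o, t−6=n → eenimon; then reverse → nominee.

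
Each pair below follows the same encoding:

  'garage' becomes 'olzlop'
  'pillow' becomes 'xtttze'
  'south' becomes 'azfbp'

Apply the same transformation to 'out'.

zfb

The shift depends on letter class: consonant g→o is +8, but vowel a→l is +11. Vowels shift forward by 11 and consonants shift forward by 8.
On out: o(vowel)+11=z, u(vowel)+11=f, t(cons)+8=b.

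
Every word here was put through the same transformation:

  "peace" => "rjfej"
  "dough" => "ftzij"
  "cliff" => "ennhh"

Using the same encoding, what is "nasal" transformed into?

The shift depends on letter class: consonant p→r is +2, but vowel e→j is +5. Vowels shift forward by 5 and consonants shift forward by 2.
For nasal: n(cons)+2=p, a(vowel)+5=f, s(cons)+2=u, a(vowel)+5=f, l(cons)+2=n.

pfufn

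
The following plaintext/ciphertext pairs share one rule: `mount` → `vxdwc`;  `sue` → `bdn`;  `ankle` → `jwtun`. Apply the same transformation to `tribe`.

Compare letters: m→v is +9, o→x is +9, u→d is +9 — a constant shift. Each letter is shifted forward by 9 in the alphabet (a Caesar shift of +9).
Applying it to tribe: t+9=c, r+9=a, i+9=r, b+9=k, e+9=n.

carkn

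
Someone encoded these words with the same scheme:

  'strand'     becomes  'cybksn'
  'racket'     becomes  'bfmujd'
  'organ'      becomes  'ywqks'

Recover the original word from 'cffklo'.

savage

Shifts by position in strand: pos 0: s→c (+10), pos 1: t→y (+5), pos 2: r→b (+10), pos 3: a→k (+10), pos 4: n→s (+5), pos 5: d→n (+10) — repeating every 3. The shifts repeat in a cycle of length 3: positions 0,1,… shift by +10, +5, +10, then the pattern repeats.
Decoding cffklo: c−10=s, f−5=a, f−10=v, k−10=a, l−5=g, o−10=e.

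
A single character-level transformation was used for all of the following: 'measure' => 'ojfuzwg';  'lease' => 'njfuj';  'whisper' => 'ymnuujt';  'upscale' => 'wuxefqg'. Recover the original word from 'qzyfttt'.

A repeating key of period 3 is used — shifts +2, +5, +5 over and over.
Reversing it on qzyfttt: q−2=o, z−5=u, y−5=t, f−2=d, t−5=o, t−5=o, t−2=r.

outdoor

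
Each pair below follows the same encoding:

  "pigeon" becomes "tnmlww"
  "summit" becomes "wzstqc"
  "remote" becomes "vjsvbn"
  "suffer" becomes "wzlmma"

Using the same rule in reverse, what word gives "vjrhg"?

Each letter shifts forward by (position + 4), i.e. 4, 5, 6, … — the shift grows by one for each successive letter.
Undoing it on vjrhg: v−4=r, j−5=e, r−6=l, h−7=a, g−8=y.

relay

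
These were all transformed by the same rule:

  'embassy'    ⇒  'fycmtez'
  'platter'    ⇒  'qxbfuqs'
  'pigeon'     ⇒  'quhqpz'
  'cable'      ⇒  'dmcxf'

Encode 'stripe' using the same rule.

Shifts by position in embassy: pos 0: e→f (+1), pos 1: m→y (+12), pos 2: b→c (+1), pos 3: a→m (+12) — repeating every 2. The shifts repeat in a cycle of length 2: positions 0,1,… shift by +1, +12, then the pattern repeats.
On stripe: s+1=t, t+12=f, r+1=s, i+12=u, p+1=q, e+12=q.

tfsuqq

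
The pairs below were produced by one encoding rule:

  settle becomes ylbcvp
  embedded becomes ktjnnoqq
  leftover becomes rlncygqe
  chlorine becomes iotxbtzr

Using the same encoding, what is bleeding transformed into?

hsmnntzt

In settle: s→y is +6, e→l is +7, t→b is +8, t→c is +9 — the shift increases by 1 each position. The shift increases by 1 at each position, starting from +6: 6, 7, 8, ….
Applying it to bleeding: b+6=h, l+7=s, e+8=m, e+9=n, d+10=n, i+11=t, n+12=z, g+13=t.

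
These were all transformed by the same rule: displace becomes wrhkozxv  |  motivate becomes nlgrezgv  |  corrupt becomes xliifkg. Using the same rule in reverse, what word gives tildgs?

Each pair mirrors across the alphabet (d↔w, i↔r, s↔h): positions sum to 25. This is the alphabet-reversal cipher (Atbash): a becomes z, b becomes y, etc.
Reversing it on tildgs: t↔g, i↔r, l↔o, d↔w, g↔t, s↔h.

growth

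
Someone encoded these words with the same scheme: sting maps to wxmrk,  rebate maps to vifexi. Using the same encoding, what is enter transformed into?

irxiv

Each letter is shifted forward by 4 in the alphabet (a Caesar shift of +4).
Applying it to enter: e+4=i, n+4=r, t+4=x, e+4=i, r+4=v.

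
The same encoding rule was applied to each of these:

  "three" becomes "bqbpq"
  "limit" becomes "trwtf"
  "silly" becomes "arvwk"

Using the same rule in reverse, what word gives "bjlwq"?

In three: t→b is +8, h→q is +9, r→b is +10, e→p is +11 — the shift increases by 1 each position. Letter i (0-indexed) is shifted by i+8, so successive shifts are 8, 9, 10, ….
Undoing it on bjlwq: b−8=t, j−9=a, l−10=b, w−11=l, q−12=e.

table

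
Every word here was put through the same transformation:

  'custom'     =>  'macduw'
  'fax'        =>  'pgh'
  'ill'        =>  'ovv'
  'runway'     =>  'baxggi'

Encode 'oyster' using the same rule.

The shift depends on letter class: consonant c→m is +10, but vowel u→a is +6. Two shifts are in play — +6 for a/e/i/o/u, +10 for every other letter.
For oyster: o(vowel)+6=u, y(cons)+10=i, s(cons)+10=c, t(cons)+10=d, e(vowel)+6=k, r(cons)+10=b.

uicdkb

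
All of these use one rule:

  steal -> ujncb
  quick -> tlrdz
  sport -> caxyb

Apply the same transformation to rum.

vda

Two steps: reverse the string, then apply a Caesar shift of +9.
For rum: reverse → mur; then shift: m+9=v, u+9=d, r+9=a.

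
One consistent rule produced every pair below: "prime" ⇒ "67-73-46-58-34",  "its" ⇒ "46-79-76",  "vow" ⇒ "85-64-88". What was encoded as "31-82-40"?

With a=1..z=26, the number is 3·pos + 19.
Reversing it on 31-82-40: 31→(31−19)÷3=4=d, 82→(82−19)÷3=21=u, 40→(40−19)÷3=7=g.

dug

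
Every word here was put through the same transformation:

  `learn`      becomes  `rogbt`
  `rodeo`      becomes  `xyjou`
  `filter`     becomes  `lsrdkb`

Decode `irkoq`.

cheek

Shifts by position in learn: pos 0: l→r (+6), pos 1: e→o (+10), pos 2: a→g (+6), pos 3: r→b (+10) — repeating every 2. A repeating key of period 2 is used — shifts +6, +10 over and over.
Reversing it on irkoq: i−6=c, r−10=h, k−6=e, o−10=e, q−6=k.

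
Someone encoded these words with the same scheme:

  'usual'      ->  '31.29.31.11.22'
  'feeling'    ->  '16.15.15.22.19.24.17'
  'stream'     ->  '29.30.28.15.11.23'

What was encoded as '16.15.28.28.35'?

ferry

Letters become their 1-based position plus 10 (so a→11, b→12, …).
Undoing it on 16.15.28.28.35: 16→(16−10)÷1=6=f, 15→(15−10)÷1=5=e, 28→(28−10)÷1=18=r, 28→(28−10)÷1=18=r, 35→(35−10)÷1=25=y.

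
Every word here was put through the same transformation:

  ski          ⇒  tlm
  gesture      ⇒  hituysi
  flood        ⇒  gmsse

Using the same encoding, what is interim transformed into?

mouismn

The shift depends on letter class: consonant s→t is +1, but vowel i→m is +4. The rule splits by letter class: vowels +4, consonants +1.
On interim: i(vowel)+4=m, n(cons)+1=o, t(cons)+1=u, e(vowel)+4=i, r(cons)+1=s, i(vowel)+4=m, m(cons)+1=n.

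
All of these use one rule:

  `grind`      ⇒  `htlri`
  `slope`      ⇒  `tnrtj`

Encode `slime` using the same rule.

tnlqj

In grind: g→h is +1, r→t is +2, i→l is +3, n→r is +4 — the shift increases by 1 each position. Each letter shifts forward by (position + 1), i.e. 1, 2, 3, … — the shift grows by one for each successive letter.
For slime: s+1=t, l+2=n, i+3=l, m+4=q, e+5=j.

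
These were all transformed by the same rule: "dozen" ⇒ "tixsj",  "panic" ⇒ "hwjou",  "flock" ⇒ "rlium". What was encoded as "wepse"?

d(3)→t(19) and o(14)→i(8) fit y≡25x+22 (mod 26); the inverse of 25 mod 26 is 25. Treating letters as 0–25, the rule is x ↦ 25x + 22 (mod 26).
Decoding wepse: w(22)→25·(22−22)≡0=a; e(4)→25·(4−22)≡18=s; p(15)→25·(15−22)≡7=h; s(18)→25·(18−22)≡4=e; e(4)→25·(4−22)≡18=s (all mod 26).

ashes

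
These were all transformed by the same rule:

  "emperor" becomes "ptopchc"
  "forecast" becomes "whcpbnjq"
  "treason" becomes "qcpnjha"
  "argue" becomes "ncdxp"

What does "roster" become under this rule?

chjqpc

Each letter's alphabet position (a=0..z=25) is mapped through 7·x+13 mod 26 — an affine cipher.
For roster: r(17)→7·17+13≡2=c; o(14)→7·14+13≡7=h; s(18)→7·18+13≡9=j; t(19)→7·19+13≡16=q; e(4)→7·4+13≡15=p; r(17)→7·17+13≡2=c (all mod 26).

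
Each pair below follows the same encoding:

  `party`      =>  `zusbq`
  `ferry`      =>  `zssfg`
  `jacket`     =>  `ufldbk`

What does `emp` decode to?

Read the word backwards and shift each letter +1.
Undoing it on emp: shift back: e−1=d, m−1=l, p−1=o → dlo; then reverse → old.

old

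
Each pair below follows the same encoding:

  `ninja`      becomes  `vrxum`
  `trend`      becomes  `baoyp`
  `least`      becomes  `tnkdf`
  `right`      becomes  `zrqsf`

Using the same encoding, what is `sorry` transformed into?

axbck

In ninja: n→v is +8, i→r is +9, n→x is +10, j→u is +11 — the shift increases by 1 each position. Each letter shifts forward by (position + 8), i.e. 8, 9, 10, … — the shift grows by one for each successive letter.
For sorry: s+8=a, o+9=x, r+10=b, r+11=c, y+12=k.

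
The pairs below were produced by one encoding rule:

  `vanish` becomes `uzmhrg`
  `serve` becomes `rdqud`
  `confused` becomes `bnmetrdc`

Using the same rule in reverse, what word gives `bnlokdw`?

complex

Compare letters: v→u is +25, a→z is +25, n→m is +25 — a constant shift. Each letter is shifted forward by 25 in the alphabet (a Caesar shift of +25).
Decoding bnlokdw: b−25=c, n−25=o, l−25=m, o−25=p, k−25=l, d−25=e, w−25=x.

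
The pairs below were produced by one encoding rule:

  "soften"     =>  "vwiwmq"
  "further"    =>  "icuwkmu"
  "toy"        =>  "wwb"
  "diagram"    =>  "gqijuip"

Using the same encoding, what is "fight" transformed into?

The shift depends on letter class: consonant s→v is +3, but vowel o→w is +8. Vowels shift forward by 8 and consonants shift forward by 3.
Applying it to fight: f(cons)+3=i, i(vowel)+8=q, g(cons)+3=j, h(cons)+3=k, t(cons)+3=w.

iqjkw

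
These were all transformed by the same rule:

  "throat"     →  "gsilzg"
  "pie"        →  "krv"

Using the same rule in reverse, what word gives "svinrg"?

This is the alphabet-reversal cipher (Atbash): a becomes z, b becomes y, etc.
Decoding svinrg: s↔h, v↔e, i↔r, n↔m, r↔i, g↔t.

hermit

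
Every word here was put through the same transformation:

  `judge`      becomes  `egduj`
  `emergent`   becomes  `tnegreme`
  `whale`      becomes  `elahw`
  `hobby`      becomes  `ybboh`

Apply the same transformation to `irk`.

The output letters match the input read backwards: judge reversed is egduj. The word is simply reversed.
Applying it to irk: reverse → kri.

kri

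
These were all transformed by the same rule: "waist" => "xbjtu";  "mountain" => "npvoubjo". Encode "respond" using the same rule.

sftqpoe

Every letter moves 1 place later in the alphabet, wrapping around z→a.
Applying it to respond: r+1=s, e+1=f, s+1=t, p+1=q, o+1=p, n+1=o, d+1=e.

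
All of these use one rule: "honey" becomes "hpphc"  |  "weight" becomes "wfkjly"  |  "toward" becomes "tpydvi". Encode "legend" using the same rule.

lfihri

In honey: h→h is +0, o→p is +1, n→p is +2, e→h is +3 — the shift increases by 1 each position. The shift increases by 1 at each position, starting from +0: 0, 1, 2, ….
Applying it to legend: l+0=l, e+1=f, g+2=i, e+3=h, n+4=r, d+5=i.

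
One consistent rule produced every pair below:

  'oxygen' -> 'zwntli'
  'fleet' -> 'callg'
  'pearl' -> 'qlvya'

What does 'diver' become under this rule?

uboly

This is an affine cipher: with a=0,…,z=25, each position x becomes (17x+21) mod 26.
Applying it to diver: d(3)→17·3+21≡20=u; i(8)→17·8+21≡1=b; v(21)→17·21+21≡14=o; e(4)→17·4+21≡11=l; r(17)→17·17+21≡24=y (all mod 26).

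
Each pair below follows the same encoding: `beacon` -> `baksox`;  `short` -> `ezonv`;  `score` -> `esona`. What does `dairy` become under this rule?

b(1)→b(1) and e(4)→a(0) fit y≡17x+10 (mod 26); the inverse of 17 mod 26 is 23. Each letter's alphabet position (a=0..z=25) is mapped through 17·x+10 mod 26 — an affine cipher.
On dairy: d(3)→17·3+10≡9=j; a(0)→17·0+10≡10=k; i(8)→17·8+10≡16=q; r(17)→17·17+10≡13=n; y(24)→17·24+10≡2=c (all mod 26).

jkqnc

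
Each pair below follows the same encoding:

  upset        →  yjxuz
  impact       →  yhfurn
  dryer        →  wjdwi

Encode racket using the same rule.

The output letters match the input read backwards, each shifted +5: upset reversed is tespu. The word is reversed, then every letter is shifted forward by 5.
Applying it to racket: reverse → tekcar; then shift: t+5=y, e+5=j, k+5=p, c+5=h, a+5=f, r+5=w.

yjphfw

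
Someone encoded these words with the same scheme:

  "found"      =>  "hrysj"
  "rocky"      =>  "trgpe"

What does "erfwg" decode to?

cobra

In found: f→h is +2, o→r is +3, u→y is +4, n→s is +5 — the shift increases by 1 each position. The shift increases by 1 at each position, starting from +2: 2, 3, 4, ….
Decoding erfwg: e−2=c, r−3=o, f−4=b, w−5=r, g−6=a.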